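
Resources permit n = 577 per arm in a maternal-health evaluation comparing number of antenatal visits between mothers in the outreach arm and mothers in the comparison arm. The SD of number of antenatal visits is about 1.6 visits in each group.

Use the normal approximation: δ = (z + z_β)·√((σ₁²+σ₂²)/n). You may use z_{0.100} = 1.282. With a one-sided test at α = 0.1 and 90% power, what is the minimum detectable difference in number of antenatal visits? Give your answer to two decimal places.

δ = (z_α + z_β) · √((σ₁²+σ₂²)/n)
  = (1.282 + 1.282) · √(5.12/577)
  = 2.564 · √0.00887
  = 2.564 · 0.0942
  = 0.2415

Minimum detectable difference ≈ 0.24 visits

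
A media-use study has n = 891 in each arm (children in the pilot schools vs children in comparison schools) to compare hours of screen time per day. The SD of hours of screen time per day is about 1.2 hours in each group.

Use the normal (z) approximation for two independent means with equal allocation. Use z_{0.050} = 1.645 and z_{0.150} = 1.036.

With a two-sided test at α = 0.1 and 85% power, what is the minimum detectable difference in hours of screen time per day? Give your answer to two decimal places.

δ = (z_{α/2} + z_β) · √((σ₁²+σ₂²)/n)
  = (1.645 + 1.036) · √(2.88/891)
  = 2.681 · √0.00323
  = 2.681 · 0.0569
  = 0.1524

Minimum detectable difference ≈ 0.15 hours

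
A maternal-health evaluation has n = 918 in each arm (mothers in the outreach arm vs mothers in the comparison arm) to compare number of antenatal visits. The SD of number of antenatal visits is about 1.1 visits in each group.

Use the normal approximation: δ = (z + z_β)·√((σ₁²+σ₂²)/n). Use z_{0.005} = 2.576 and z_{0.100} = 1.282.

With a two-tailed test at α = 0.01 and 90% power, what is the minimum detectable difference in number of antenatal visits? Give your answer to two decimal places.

δ = (z_{α/2} + z_β) · √((σ₁²+σ₂²)/n)
  = (2.576 + 1.282) · √(2.42/918)
  = 3.858 · √0.00264
  = 3.858 · 0.0513
  = 0.1981

Minimum detectable difference ≈ 0.20 visits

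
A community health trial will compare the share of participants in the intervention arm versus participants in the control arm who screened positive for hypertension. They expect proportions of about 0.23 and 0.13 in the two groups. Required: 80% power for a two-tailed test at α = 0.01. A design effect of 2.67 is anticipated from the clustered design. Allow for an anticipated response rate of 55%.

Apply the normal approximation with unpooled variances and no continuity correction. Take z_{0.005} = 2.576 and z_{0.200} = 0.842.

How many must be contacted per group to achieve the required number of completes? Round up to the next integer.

n = 1646 per group

n = (z_{α/2} + z_β)² · [p₁(1−p₁) + p₂(1−p₂)] / (p₁ − p₂)²
  = (2.576 + 0.842)² · (0.23·0.77 + 0.13·0.87) / (0.10)²
  = (3.418)² · (0.1771 + 0.1131) / 0.0100
  = 11.6827 · 0.2902 / 0.0100
  = 339.03
Design effect: 2.67 × 339.03 = 905.22.
Adjust for 55% response: 905.22 / 0.55 = 1645.85.
Round up → n = 1646 per group.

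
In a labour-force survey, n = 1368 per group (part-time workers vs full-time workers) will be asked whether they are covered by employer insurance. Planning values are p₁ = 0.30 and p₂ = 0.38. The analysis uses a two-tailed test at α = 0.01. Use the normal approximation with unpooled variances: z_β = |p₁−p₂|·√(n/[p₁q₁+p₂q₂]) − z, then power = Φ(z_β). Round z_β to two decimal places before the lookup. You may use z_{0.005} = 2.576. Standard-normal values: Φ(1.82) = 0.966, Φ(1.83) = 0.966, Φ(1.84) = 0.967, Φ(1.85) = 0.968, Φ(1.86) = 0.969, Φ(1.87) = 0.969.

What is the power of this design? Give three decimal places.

Power ≈ 0.969

z_β = |p₁−p₂|·√(n/[p₁q₁+p₂q₂]) − z_{α/2}
    = 0.08 · √(1368/0.4456) − 2.576
    = 0.08 · 55.4077 − 2.576
    = 4.4326 − 2.576 = 1.8566 → 1.86
Power = Φ(1.86) = 0.969.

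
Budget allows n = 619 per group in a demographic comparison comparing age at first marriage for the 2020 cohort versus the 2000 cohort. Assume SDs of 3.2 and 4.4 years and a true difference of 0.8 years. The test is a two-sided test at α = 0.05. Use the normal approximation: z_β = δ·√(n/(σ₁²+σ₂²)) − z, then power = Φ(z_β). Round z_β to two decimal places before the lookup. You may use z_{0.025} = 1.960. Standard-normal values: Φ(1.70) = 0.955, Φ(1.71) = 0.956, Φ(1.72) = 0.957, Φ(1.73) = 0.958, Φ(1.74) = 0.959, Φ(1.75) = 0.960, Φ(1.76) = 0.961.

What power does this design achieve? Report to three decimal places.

z_β = δ·√(n/(σ₁²+σ₂²)) − z_{α/2}
    = 0.8 · √(619/29.6) − 1.960
    = 0.8 · 4.57298 − 1.960
    = 3.6584 − 1.960 = 1.6984 → 1.70
Power = Φ(1.70) = 0.955.

Power ≈ 0.955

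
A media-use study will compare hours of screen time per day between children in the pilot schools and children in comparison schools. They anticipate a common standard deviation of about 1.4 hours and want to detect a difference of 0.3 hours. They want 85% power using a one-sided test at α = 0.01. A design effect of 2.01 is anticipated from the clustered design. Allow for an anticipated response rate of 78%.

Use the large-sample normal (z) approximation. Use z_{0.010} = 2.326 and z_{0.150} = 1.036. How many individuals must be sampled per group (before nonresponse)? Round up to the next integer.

n = 1269 per group

n = (z_α + z_β)² · (σ₁² + σ₂²) / δ²
  = (2.326 + 1.036)² · (2·1.4² = 3.92) / 0.3²
  = 11.3030 · 3.92 / 0.09
  = 492.31
Design effect: 2.01 × 492.31 = 989.54.
Adjust for 78% response: 989.54 / 0.78 = 1268.65.
Round up → n = 1269 per group.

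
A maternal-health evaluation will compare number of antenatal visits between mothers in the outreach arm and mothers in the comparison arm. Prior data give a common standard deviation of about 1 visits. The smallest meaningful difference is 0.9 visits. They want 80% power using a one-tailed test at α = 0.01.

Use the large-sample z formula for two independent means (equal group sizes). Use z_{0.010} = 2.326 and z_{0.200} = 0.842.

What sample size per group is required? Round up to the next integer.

n = (z_α + z_β)² · (σ₁² + σ₂²) / δ²
  = (2.326 + 0.842)² · (2·1² = 2) / 0.9²
  = 10.0362 · 2 / 0.81
  = 24.78
Round up → n = 25 per group.

n = 25 per group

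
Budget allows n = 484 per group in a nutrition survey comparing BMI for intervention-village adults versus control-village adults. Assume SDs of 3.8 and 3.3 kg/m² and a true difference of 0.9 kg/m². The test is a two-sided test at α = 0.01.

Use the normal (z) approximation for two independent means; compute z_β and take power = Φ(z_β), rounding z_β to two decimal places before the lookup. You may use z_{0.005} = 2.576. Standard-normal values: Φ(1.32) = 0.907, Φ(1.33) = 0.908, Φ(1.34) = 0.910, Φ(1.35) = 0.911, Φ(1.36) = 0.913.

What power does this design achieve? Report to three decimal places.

z_β = δ·√(n/(σ₁²+σ₂²)) − z_{α/2}
    = 0.9 · √(484/25.33) − 2.576
    = 0.9 · 4.37124 − 2.576
    = 3.9341 − 2.576 = 1.3581 → 1.36
Power = Φ(1.36) = 0.913.

Power ≈ 0.913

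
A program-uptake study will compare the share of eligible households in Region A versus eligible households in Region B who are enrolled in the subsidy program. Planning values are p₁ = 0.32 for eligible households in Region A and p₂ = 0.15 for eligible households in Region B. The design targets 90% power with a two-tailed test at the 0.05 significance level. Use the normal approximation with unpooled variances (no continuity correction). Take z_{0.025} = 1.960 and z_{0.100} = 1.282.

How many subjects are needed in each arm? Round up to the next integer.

n = 126 per group

n = (z_{α/2} + z_β)² · [p₁(1−p₁) + p₂(1−p₂)] / (p₁ − p₂)²
  = (1.960 + 1.282)² · (0.32·0.68 + 0.15·0.85) / (0.17)²
  = (3.242)² · (0.2176 + 0.1275) / 0.0289
  = 10.5106 · 0.3451 / 0.0289
  = 125.51
Round up → n = 126 per group.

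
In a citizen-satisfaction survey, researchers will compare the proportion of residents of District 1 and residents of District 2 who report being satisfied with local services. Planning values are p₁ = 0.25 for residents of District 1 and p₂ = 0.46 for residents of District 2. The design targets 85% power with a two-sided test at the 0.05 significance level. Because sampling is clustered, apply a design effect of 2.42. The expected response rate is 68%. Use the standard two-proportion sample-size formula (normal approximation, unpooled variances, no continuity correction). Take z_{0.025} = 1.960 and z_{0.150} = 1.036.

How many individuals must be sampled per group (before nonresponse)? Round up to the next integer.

n = 316 per group

n = (z_{α/2} + z_β)² · [p₁(1−p₁) + p₂(1−p₂)] / (p₁ − p₂)²
  = (1.960 + 1.036)² · (0.25·0.75 + 0.46·0.54) / (-0.21)²
  = (2.996)² · (0.1875 + 0.2484) / 0.0441
  = 8.9760 · 0.4359 / 0.0441
  = 88.72
Design effect: 2.42 × 88.72 = 214.71.
Adjust for 68% response: 214.71 / 0.68 = 315.75.
Round up → n = 316 per group.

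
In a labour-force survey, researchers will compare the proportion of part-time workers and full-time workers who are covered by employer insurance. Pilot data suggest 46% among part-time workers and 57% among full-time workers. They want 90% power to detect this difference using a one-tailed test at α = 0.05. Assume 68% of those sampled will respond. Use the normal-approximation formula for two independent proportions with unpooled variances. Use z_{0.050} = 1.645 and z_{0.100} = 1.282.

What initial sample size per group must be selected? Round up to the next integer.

n = (z_α + z_β)² · [p₁(1−p₁) + p₂(1−p₂)] / (p₁ − p₂)²
  = (1.645 + 1.282)² · (0.46·0.54 + 0.57·0.43) / (-0.11)²
  = (2.927)² · (0.2484 + 0.2451) / 0.0121
  = 8.5673 · 0.4935 / 0.0121
  = 349.42
Adjust for 68% response: 349.42 / 0.68 = 513.85.
Round up → n = 514 per group.

n = 514 per group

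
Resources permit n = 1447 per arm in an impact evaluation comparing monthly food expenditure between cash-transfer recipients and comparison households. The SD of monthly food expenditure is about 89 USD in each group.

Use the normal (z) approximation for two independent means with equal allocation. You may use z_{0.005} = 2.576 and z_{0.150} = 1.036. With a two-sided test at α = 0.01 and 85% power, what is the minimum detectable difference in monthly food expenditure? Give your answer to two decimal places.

δ = (z_{α/2} + z_β) · √((σ₁²+σ₂²)/n)
  = (2.576 + 1.036) · √(15842/1447)
  = 3.612 · √10.9482
  = 3.612 · 3.3088
  = 11.9514

Minimum detectable difference ≈ 11.95 USD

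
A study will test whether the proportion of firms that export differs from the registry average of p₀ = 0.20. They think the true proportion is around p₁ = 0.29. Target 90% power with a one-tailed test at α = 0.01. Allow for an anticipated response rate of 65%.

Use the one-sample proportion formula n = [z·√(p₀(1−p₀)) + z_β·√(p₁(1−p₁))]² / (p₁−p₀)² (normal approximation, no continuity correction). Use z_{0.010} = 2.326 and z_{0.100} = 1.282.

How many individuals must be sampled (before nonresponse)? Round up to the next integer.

n = [z_α·√(p₀q₀) + z_β·√(p₁q₁)]² / (p₁ − p₀)²
  = [2.326·√(0.20·0.80) + 1.282·√(0.29·0.71)]² / (0.09)²
  = [2.326·0.4000 + 1.282·0.4538]² / 0.0081
  = [1.5121]² / 0.0081
  = 282.29
Adjust for 65% response: 282.29 / 0.65 = 434.29.
Round up → n = 435.

n = 435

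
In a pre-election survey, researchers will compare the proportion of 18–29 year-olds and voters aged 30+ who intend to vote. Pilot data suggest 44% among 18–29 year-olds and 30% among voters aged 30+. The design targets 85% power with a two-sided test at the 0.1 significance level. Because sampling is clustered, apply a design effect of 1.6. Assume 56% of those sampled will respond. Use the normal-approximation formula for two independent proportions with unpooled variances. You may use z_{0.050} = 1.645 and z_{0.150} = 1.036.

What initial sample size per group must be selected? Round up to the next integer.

n = (z_{α/2} + z_β)² · [p₁(1−p₁) + p₂(1−p₂)] / (p₁ − p₂)²
  = (1.645 + 1.036)² · (0.44·0.56 + 0.30·0.70) / (0.14)²
  = (2.681)² · (0.2464 + 0.2100) / 0.0196
  = 7.1878 · 0.4564 / 0.0196
  = 167.37
Design effect: 1.6 × 167.37 = 267.80.
Adjust for 56% response: 267.80 / 0.56 = 478.21.
Round up → n = 479 per group.

n = 479 per group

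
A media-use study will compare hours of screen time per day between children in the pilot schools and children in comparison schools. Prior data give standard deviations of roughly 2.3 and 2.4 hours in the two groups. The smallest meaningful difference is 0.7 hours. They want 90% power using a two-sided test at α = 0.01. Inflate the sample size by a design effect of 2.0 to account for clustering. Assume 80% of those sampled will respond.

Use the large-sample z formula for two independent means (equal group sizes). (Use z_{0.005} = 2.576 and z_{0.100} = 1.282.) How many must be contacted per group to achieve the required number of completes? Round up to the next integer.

n = 840 per group

n = (z_{α/2} + z_β)² · (σ₁² + σ₂²) / δ²
  = (2.576 + 1.282)² · (2.3² + 2.4² = 11.05) / 0.7²
  = 14.8842 · 11.05 / 0.49
  = 335.65
Design effect: 2.0 × 335.65 = 671.31.
Adjust for 80% response: 671.31 / 0.80 = 839.13.
Round up → n = 840 per group.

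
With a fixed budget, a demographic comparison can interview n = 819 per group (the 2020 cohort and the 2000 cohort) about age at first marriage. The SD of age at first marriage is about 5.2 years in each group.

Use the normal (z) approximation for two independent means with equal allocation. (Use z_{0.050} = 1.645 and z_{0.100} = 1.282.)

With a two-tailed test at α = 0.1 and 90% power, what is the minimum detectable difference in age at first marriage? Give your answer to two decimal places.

δ = (z_{α/2} + z_β) · √((σ₁²+σ₂²)/n)
  = (1.645 + 1.282) · √(54.08/819)
  = 2.927 · √0.06603
  = 2.927 · 0.2570
  = 0.7521

Minimum detectable difference ≈ 0.75 years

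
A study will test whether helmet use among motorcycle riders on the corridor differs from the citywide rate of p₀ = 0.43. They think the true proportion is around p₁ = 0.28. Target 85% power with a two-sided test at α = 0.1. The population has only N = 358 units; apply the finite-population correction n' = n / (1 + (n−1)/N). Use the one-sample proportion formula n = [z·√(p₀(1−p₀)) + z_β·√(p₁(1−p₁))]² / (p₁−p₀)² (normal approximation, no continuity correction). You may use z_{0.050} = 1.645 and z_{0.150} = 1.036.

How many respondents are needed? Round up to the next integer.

n = 61

n = [z_{α/2}·√(p₀q₀) + z_β·√(p₁q₁)]² / (p₁ − p₀)²
  = [1.645·√(0.43·0.57) + 1.036·√(0.28·0.72)]² / (-0.15)²
  = [1.645·0.4951 + 1.036·0.4490]² / 0.0225
  = [1.2796]² / 0.0225
  = 72.77
Finite-population correction (N = 358): 72.77 / (1 + (72.77 − 1)/358) = 60.62.
Round up → n = 61.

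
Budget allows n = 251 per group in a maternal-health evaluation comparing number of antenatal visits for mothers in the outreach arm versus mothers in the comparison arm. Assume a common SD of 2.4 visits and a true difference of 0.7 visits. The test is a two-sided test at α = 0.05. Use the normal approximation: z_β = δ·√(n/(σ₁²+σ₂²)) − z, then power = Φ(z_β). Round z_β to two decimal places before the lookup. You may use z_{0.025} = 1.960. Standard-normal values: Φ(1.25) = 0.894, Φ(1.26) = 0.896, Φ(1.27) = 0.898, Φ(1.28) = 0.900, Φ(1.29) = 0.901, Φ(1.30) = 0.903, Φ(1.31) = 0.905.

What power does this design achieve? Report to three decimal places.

Power ≈ 0.905

z_β = δ·√(n/(σ₁²+σ₂²)) − z_{α/2}
    = 0.7 · √(251/11.52) − 1.960
    = 0.7 · 4.66778 − 1.960
    = 3.2674 − 1.960 = 1.3074 → 1.31
Power = Φ(1.31) = 0.905.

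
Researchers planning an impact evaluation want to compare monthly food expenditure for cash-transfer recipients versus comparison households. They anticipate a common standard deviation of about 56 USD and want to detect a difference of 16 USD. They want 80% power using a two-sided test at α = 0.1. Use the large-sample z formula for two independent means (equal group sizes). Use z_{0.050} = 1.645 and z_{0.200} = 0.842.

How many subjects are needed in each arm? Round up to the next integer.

n = (z_{α/2} + z_β)² · (σ₁² + σ₂²) / δ²
  = (1.645 + 0.842)² · (2·56² = 6272) / 16²
  = 6.1852 · 6272 / 256
  = 151.54
Round up → n = 152 per group.

n = 152 per group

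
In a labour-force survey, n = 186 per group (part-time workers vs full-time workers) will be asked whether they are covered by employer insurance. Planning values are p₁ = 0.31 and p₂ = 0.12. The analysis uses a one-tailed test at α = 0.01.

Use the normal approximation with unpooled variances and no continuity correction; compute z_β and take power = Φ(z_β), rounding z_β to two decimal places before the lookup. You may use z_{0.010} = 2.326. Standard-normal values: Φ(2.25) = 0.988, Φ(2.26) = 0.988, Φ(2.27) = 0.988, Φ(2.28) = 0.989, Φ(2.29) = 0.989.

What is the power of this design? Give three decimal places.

Power ≈ 0.988

z_β = |p₁−p₂|·√(n/[p₁q₁+p₂q₂]) − z_α
    = 0.19 · √(186/0.3195) − 2.326
    = 0.19 · 24.1280 − 2.326
    = 4.5843 − 2.326 = 2.2583 → 2.26
Power = Φ(2.26) = 0.988.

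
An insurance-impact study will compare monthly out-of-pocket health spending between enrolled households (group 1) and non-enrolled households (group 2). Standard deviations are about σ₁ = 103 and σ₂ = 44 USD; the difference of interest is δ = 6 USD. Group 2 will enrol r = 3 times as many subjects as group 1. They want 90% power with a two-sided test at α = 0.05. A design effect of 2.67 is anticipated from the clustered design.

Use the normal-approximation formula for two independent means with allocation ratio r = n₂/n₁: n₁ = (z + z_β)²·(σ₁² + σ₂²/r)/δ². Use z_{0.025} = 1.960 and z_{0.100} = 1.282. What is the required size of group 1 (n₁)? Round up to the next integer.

n₁ = (z_{α/2} + z_β)² · (σ₁² + σ₂²/r) / δ²
   = (1.960 + 1.282)² · (103² + 44²/3) / 6²
   = 10.5106 · (10609 + 645.3333) / 36
   = 10.5106 · 11254.3 / 36
   = 3285.82
Design effect: 2.67 × 3285.82 = 8773.13.
Round up → n₁ = 8774; n₂ = r·n₁ = 3 × 8774 = 26322.

n₁ = 8774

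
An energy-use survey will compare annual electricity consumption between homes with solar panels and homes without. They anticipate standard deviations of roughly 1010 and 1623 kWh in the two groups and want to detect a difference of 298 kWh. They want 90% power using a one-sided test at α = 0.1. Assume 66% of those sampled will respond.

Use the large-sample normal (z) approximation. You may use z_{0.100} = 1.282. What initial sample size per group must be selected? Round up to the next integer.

n = 410 per group

n = (z_α + z_β)² · (σ₁² + σ₂²) / δ²
  = (1.282 + 1.282)² · (1010² + 1623² = 3654229) / 298²
  = 6.5741 · 3654229 / 88804
  = 270.52
Adjust for 66% response: 270.52 / 0.66 = 409.88.
Round up → n = 410 per group.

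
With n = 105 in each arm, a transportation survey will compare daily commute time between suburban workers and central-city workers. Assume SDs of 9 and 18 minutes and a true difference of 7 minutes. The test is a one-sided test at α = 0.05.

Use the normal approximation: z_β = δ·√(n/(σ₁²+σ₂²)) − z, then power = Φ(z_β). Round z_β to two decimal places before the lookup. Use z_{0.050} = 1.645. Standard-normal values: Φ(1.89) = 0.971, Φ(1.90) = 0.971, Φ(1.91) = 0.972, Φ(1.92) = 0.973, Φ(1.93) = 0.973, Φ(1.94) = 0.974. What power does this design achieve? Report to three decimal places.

Power ≈ 0.973

z_β = δ·√(n/(σ₁²+σ₂²)) − z_α
    = 7 · √(105/405) − 1.645
    = 7 · 0.50918 − 1.645
    = 3.5642 − 1.645 = 1.9192 → 1.92
Power = Φ(1.92) = 0.973.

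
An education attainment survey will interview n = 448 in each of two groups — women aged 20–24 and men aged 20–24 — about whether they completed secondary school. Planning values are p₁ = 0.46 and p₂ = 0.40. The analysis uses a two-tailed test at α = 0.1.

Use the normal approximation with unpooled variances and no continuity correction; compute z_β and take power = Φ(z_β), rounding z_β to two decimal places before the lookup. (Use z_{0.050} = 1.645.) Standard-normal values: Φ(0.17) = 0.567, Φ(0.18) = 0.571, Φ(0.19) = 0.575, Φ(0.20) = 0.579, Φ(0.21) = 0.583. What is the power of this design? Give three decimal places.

z_β = |p₁−p₂|·√(n/[p₁q₁+p₂q₂]) − z_{α/2}
    = 0.06 · √(448/0.4884) − 1.645
    = 0.06 · 30.2866 − 1.645
    = 1.8172 − 1.645 = 0.1722 → 0.17
Power = Φ(0.17) = 0.567.

Power ≈ 0.567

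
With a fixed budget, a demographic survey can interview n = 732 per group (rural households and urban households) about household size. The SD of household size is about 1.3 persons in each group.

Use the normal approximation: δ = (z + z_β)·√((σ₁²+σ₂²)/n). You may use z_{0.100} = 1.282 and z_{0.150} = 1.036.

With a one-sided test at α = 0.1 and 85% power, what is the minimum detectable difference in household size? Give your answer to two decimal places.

Minimum detectable difference ≈ 0.16 persons

δ = (z_α + z_β) · √((σ₁²+σ₂²)/n)
  = (1.282 + 1.036) · √(3.38/732)
  = 2.318 · √0.00462
  = 2.318 · 0.0680
  = 0.1575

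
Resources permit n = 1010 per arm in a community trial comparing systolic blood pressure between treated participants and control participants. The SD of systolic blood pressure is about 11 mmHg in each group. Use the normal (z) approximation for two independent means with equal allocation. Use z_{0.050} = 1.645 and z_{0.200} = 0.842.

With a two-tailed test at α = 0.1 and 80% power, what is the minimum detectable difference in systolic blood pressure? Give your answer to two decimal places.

Minimum detectable difference ≈ 1.22 mmHg

δ = (z_{α/2} + z_β) · √((σ₁²+σ₂²)/n)
  = (1.645 + 0.842) · √(242/1010)
  = 2.487 · √0.2396
  = 2.487 · 0.4895
  = 1.2174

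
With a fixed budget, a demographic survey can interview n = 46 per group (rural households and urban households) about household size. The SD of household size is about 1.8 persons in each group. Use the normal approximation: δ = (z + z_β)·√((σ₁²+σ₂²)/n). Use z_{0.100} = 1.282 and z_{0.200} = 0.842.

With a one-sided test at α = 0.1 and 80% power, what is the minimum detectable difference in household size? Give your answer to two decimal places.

δ = (z_α + z_β) · √((σ₁²+σ₂²)/n)
  = (1.282 + 0.842) · √(6.48/46)
  = 2.124 · √0.14087
  = 2.124 · 0.3753
  = 0.7972

Minimum detectable difference ≈ 0.80 persons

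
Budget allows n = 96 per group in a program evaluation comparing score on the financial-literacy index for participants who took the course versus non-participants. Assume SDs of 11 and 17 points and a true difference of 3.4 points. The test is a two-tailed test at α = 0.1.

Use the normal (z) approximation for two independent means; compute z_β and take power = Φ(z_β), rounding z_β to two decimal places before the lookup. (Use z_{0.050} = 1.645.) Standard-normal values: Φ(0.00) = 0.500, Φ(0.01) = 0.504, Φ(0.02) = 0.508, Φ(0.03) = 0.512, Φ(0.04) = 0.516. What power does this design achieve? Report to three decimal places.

z_β = δ·√(n/(σ₁²+σ₂²)) − z_{α/2}
    = 3.4 · √(96/410) − 1.645
    = 3.4 · 0.48389 − 1.645
    = 1.6452 − 1.645 = 0.0002 → 0.00
Power = Φ(0.00) = 0.500.

Power ≈ 0.500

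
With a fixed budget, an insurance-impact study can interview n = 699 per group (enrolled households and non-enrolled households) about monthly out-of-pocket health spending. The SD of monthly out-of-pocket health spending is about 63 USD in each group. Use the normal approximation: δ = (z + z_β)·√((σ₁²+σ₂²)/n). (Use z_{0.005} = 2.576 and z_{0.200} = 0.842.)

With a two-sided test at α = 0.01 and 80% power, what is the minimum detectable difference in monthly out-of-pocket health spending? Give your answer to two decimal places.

Minimum detectable difference ≈ 11.52 USD

δ = (z_{α/2} + z_β) · √((σ₁²+σ₂²)/n)
  = (2.576 + 0.842) · √(7938/699)
  = 3.418 · √11.3562
  = 3.418 · 3.3699
  = 11.5183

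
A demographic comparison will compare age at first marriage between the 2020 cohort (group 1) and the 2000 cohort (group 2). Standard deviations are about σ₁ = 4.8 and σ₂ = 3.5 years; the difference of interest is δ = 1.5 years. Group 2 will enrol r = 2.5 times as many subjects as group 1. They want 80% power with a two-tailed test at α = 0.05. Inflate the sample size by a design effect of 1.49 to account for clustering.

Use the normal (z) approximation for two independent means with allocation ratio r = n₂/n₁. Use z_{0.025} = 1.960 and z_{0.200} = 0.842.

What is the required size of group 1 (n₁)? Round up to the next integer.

n₁ = 146

n₁ = (z_{α/2} + z_β)² · (σ₁² + σ₂²/r) / δ²
   = (1.960 + 0.842)² · (4.8² + 3.5²/2.5) / 1.5²
   = 7.8512 · (23.04 + 4.9) / 2.25
   = 7.8512 · 27.94 / 2.25
   = 97.49
Design effect: 1.49 × 97.49 = 145.27.
Round up → n₁ = 146; n₂ = r·n₁ = 2.5 × 146 = 365.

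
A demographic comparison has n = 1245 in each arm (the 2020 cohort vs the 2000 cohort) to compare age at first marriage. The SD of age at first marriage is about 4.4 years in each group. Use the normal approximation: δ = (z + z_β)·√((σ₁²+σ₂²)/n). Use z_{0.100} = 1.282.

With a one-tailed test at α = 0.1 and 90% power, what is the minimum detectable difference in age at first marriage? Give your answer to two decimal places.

Minimum detectable difference ≈ 0.45 years

δ = (z_α + z_β) · √((σ₁²+σ₂²)/n)
  = (1.282 + 1.282) · √(38.72/1245)
  = 2.564 · √0.0311
  = 2.564 · 0.1764
  = 0.4522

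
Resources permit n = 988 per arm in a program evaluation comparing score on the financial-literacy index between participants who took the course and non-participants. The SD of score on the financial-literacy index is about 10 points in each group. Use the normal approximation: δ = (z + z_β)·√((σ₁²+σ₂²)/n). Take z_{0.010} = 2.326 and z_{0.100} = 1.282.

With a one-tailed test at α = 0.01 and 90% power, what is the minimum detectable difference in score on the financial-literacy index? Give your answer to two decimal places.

Minimum detectable difference ≈ 1.62 points

δ = (z_α + z_β) · √((σ₁²+σ₂²)/n)
  = (2.326 + 1.282) · √(200/988)
  = 3.608 · √0.20243
  = 3.608 · 0.4499
  = 1.6233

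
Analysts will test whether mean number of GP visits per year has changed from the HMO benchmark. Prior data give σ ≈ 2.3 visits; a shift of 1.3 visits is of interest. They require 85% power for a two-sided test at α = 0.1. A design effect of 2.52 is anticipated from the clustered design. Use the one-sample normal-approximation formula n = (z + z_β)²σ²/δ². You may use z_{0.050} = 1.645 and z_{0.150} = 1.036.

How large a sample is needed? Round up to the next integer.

n = 57

n = (z_{α/2} + z_β)² · σ² / δ²
  = (1.645 + 1.036)² · 2.3² / 1.3²
  = 7.1878 · 5.29 / 1.69
  = 22.50
Design effect: 2.52 × 22.50 = 56.70.
Round up → n = 57.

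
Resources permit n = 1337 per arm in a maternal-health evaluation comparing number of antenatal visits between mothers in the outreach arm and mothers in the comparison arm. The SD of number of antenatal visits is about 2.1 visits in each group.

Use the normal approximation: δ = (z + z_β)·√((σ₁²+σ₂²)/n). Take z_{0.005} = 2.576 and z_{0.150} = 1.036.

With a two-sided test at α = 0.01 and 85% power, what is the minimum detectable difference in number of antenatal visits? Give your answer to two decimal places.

δ = (z_{α/2} + z_β) · √((σ₁²+σ₂²)/n)
  = (2.576 + 1.036) · √(8.82/1337)
  = 3.612 · √0.0066
  = 3.612 · 0.0812
  = 0.2934

Minimum detectable difference ≈ 0.29 visits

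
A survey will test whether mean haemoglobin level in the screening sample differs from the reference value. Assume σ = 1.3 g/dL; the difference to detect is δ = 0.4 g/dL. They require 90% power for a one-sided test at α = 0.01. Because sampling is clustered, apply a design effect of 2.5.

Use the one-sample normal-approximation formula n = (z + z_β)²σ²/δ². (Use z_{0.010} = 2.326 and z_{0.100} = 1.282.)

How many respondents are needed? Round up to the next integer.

n = 344

n = (z_α + z_β)² · σ² / δ²
  = (2.326 + 1.282)² · 1.3² / 0.4²
  = 13.0177 · 1.69 / 0.16
  = 137.50
Design effect: 2.5 × 137.50 = 343.75.
Round up → n = 344.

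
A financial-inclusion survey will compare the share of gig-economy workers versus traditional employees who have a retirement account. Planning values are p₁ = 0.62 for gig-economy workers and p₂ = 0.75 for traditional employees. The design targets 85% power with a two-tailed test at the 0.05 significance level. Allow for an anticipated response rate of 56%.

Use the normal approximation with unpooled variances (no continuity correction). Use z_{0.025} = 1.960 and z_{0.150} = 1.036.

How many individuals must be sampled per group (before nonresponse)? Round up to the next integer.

n = (z_{α/2} + z_β)² · [p₁(1−p₁) + p₂(1−p₂)] / (p₁ − p₂)²
  = (1.960 + 1.036)² · (0.62·0.38 + 0.75·0.25) / (-0.13)²
  = (2.996)² · (0.2356 + 0.1875) / 0.0169
  = 8.9760 · 0.4231 / 0.0169
  = 224.72
Adjust for 56% response: 224.72 / 0.56 = 401.28.
Round up → n = 402 per group.

n = 402 per group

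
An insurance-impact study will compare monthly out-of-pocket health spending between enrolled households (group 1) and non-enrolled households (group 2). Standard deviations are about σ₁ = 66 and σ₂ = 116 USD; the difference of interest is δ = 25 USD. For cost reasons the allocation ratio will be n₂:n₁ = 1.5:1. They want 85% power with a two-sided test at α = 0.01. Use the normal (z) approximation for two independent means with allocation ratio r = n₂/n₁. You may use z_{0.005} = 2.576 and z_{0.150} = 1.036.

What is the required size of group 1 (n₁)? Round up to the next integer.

n₁ = 279

n₁ = (z_{α/2} + z_β)² · (σ₁² + σ₂²/r) / δ²
   = (2.576 + 1.036)² · (66² + 116²/1.5) / 25²
   = 13.0465 · (4356 + 8970.7) / 625
   = 13.0465 · 13326.7 / 625
   = 278.19
Round up → n₁ = 279; n₂ = r·n₁ = 1.5 × 279 = 419.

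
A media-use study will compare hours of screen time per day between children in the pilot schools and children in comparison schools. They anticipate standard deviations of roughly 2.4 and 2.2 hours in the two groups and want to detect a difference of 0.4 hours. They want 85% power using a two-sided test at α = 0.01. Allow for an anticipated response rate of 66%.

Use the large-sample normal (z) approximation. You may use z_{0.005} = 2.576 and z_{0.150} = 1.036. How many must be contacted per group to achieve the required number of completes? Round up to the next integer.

n = (z_{α/2} + z_β)² · (σ₁² + σ₂²) / δ²
  = (2.576 + 1.036)² · (2.4² + 2.2² = 10.6) / 0.4²
  = 13.0465 · 10.6 / 0.16
  = 864.33
Adjust for 66% response: 864.33 / 0.66 = 1309.60.
Round up → n = 1310 per group.

n = 1310 per group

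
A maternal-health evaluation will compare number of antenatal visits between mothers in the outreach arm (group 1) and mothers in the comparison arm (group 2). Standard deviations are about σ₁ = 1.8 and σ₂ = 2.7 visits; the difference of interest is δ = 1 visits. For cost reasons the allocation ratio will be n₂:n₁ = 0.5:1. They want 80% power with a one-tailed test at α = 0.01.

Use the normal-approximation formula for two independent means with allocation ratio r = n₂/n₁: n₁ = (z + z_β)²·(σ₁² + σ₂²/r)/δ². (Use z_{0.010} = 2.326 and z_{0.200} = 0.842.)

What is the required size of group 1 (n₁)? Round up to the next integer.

n₁ = (z_α + z_β)² · (σ₁² + σ₂²/r) / δ²
   = (2.326 + 0.842)² · (1.8² + 2.7²/0.5) / 1²
   = 10.0362 · (3.24 + 14.58) / 1
   = 10.0362 · 17.82 / 1
   = 178.85
Round up → n₁ = 179; n₂ = r·n₁ = 0.5 × 179 = 90.

n₁ = 179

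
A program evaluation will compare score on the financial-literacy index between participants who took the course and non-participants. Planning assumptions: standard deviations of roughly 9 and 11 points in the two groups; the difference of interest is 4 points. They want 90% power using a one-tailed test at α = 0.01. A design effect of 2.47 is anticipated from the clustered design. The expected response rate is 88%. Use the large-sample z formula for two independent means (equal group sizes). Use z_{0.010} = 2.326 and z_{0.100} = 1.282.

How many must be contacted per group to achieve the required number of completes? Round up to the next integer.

n = (z_α + z_β)² · (σ₁² + σ₂²) / δ²
  = (2.326 + 1.282)² · (9² + 11² = 202) / 4²
  = 13.0177 · 202 / 16
  = 164.35
Design effect: 2.47 × 164.35 = 405.94.
Adjust for 88% response: 405.94 / 0.88 = 461.29.
Round up → n = 462 per group.

n = 462 per group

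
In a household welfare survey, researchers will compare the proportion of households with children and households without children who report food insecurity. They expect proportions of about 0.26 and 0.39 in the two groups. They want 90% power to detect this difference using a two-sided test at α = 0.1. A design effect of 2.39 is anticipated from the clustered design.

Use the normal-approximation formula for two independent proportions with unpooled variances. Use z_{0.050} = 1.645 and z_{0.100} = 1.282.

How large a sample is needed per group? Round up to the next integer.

n = 522 per group

n = (z_{α/2} + z_β)² · [p₁(1−p₁) + p₂(1−p₂)] / (p₁ − p₂)²
  = (1.645 + 1.282)² · (0.26·0.74 + 0.39·0.61) / (-0.13)²
  = (2.927)² · (0.1924 + 0.2379) / 0.0169
  = 8.5673 · 0.4303 / 0.0169
  = 218.14
Design effect: 2.39 × 218.14 = 521.35.
Round up → n = 522 per group.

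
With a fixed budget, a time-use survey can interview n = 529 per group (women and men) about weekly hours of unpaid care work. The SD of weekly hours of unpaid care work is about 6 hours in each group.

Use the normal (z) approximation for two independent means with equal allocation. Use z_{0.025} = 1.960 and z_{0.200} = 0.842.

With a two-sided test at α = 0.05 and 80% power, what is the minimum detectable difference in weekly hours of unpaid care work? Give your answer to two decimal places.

δ = (z_{α/2} + z_β) · √((σ₁²+σ₂²)/n)
  = (1.960 + 0.842) · √(72/529)
  = 2.802 · √0.13611
  = 2.802 · 0.3689
  = 1.0337

Minimum detectable difference ≈ 1.03 hours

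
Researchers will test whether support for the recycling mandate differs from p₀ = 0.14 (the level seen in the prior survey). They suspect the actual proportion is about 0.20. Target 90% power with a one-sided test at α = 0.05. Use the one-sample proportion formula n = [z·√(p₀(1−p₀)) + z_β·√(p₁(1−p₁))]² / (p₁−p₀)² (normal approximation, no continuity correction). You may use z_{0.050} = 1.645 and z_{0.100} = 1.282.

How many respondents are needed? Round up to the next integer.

n = [z_α·√(p₀q₀) + z_β·√(p₁q₁)]² / (p₁ − p₀)²
  = [1.645·√(0.14·0.86) + 1.282·√(0.20·0.80)]² / (0.06)²
  = [1.645·0.3470 + 1.282·0.4000]² / 0.0036
  = [1.0836]² / 0.0036
  = 326.16
Round up → n = 327.

n = 327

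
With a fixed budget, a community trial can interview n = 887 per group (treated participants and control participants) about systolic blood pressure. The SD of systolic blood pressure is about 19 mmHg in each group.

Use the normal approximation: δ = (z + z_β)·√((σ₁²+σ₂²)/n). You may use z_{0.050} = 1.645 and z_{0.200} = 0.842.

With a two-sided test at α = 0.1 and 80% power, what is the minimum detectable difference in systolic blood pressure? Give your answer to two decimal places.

Minimum detectable difference ≈ 2.24 mmHg

δ = (z_{α/2} + z_β) · √((σ₁²+σ₂²)/n)
  = (1.645 + 0.842) · √(722/887)
  = 2.487 · √0.81398
  = 2.487 · 0.9022
  = 2.2438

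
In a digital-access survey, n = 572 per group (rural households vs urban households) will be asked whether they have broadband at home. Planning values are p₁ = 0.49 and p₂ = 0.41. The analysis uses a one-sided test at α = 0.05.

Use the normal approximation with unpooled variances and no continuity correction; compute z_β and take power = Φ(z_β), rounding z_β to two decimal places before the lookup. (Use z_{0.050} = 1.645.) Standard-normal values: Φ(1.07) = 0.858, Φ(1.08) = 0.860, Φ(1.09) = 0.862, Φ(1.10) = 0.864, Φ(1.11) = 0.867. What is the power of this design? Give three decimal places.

Power ≈ 0.860

z_β = |p₁−p₂|·√(n/[p₁q₁+p₂q₂]) − z_α
    = 0.08 · √(572/0.4918) − 1.645
    = 0.08 · 34.1039 − 1.645
    = 2.7283 − 1.645 = 1.0833 → 1.08
Power = Φ(1.08) = 0.860.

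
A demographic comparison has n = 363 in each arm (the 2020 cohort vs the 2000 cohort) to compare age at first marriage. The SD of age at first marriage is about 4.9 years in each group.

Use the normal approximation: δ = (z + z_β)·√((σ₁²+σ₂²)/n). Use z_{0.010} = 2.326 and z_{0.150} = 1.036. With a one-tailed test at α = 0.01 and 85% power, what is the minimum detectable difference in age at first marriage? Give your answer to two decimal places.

δ = (z_α + z_β) · √((σ₁²+σ₂²)/n)
  = (2.326 + 1.036) · √(48.02/363)
  = 3.362 · √0.13229
  = 3.362 · 0.3637
  = 1.2228

Minimum detectable difference ≈ 1.22 years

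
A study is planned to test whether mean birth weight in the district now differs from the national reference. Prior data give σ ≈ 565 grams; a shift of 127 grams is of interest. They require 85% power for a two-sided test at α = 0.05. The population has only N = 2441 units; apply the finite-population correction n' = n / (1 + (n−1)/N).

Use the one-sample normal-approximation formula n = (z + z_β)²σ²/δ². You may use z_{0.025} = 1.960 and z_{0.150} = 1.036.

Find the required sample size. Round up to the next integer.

n = 166

n = (z_{α/2} + z_β)² · σ² / δ²
  = (1.960 + 1.036)² · 565² / 127²
  = 8.9760 · 319225 / 16129
  = 177.65
Finite-population correction (N = 2441): 177.65 / (1 + (177.65 − 1)/2441) = 165.66.
Round up → n = 166.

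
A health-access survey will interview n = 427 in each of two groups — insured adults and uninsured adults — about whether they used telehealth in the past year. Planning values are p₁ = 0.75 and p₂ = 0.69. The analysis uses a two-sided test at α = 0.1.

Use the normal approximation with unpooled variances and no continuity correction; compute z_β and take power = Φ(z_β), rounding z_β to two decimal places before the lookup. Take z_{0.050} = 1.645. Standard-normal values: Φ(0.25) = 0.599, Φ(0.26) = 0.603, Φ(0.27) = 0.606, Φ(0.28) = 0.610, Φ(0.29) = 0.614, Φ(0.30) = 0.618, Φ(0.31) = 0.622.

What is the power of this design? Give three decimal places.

z_β = |p₁−p₂|·√(n/[p₁q₁+p₂q₂]) − z_{α/2}
    = 0.06 · √(427/0.4014) − 1.645
    = 0.06 · 32.6156 − 1.645
    = 1.9569 − 1.645 = 0.3119 → 0.31
Power = Φ(0.31) = 0.622.

Power ≈ 0.622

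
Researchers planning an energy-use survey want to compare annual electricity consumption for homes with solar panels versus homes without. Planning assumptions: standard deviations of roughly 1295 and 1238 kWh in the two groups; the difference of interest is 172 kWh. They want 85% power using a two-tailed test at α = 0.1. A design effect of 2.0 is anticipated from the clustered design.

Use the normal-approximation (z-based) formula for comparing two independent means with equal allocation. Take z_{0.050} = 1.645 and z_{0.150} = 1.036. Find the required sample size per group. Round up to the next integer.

n = (z_{α/2} + z_β)² · (σ₁² + σ₂²) / δ²
  = (1.645 + 1.036)² · (1295² + 1238² = 3209669) / 172²
  = 7.1878 · 3209669 / 29584
  = 779.82
Design effect: 2.0 × 779.82 = 1559.65.
Round up → n = 1560 per group.

n = 1560 per group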